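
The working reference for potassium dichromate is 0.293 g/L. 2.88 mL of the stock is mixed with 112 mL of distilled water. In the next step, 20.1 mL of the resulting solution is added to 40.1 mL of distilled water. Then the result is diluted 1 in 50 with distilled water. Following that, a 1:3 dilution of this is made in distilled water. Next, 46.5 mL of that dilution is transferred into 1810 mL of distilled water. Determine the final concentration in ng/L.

Overall dilution factor = 39.89 × 2.995 × 50 × 3 × 39.92 = 7.15 × 10⁵.
0.293 g/L / 7.15 × 10⁵ = 4.10 × 10⁻⁷ g/L = 410 ng/L.

410 ng/L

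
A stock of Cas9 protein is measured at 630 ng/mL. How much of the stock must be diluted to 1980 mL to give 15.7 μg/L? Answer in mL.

49.3 mL

15.7 μg/L = 15.7 ng/mL.
V₁ = C₂V₂/C₁ = 15.7 × 1980 / 630 = 49.3 mL.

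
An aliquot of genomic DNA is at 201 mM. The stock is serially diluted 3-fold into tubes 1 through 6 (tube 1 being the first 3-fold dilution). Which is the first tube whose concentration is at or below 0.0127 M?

tube 3

Tube n has concentration 201 mM / 3ⁿ.
Need 3ⁿ ≥ 201 mM / 0.0127 M = 15.8, so n ≥ 2.51.
First such tube: n = 3.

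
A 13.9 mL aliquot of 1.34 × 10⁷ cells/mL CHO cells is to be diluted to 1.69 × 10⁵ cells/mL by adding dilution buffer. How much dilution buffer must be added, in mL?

V₂ = C₁V₁/C₂ = 1.34 × 10⁷ × 13.9 / 1.69 × 10⁵ = 1102 mL.
Diluent to add = V₂ − V₁ = 1102 − 13.9 = 1090 mL.

1090 mL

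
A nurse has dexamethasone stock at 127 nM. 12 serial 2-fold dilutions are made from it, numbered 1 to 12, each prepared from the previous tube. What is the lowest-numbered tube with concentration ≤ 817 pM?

Tube n has concentration 127 nM / 2ⁿ.
Need 2ⁿ ≥ 127 nM / 817 pM = 155, so n ≥ 7.28.
First such tube: n = 8.

tube 8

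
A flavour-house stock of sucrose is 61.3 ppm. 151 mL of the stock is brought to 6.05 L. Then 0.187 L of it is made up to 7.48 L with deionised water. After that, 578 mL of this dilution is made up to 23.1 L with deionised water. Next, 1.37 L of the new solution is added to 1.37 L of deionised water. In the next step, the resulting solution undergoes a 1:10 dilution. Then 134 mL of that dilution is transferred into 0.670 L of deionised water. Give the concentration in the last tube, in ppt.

7.98 ppt

Overall dilution factor = 40.07 × 40 × 39.97 × 2 × 10 × 6 = 7.69 × 10⁶.
61.3 ppm / 7.69 × 10⁶ = 7.98 × 10⁻⁶ ppm = 7.98 ppt.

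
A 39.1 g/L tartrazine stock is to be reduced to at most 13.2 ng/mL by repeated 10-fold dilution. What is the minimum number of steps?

Need 10ⁿ ≥ 2.96 × 10⁶, so n ≥ log(2.96 × 10⁶)/log(10) = 6.47.
Minimum whole steps: n = 7.

7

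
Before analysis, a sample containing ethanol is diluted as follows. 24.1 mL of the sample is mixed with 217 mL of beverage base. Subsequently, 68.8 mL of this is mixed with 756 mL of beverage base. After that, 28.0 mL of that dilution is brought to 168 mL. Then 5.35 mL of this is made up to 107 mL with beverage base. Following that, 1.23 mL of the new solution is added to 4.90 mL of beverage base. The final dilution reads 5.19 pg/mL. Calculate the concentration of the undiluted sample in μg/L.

372 μg/L

Overall dilution factor = 10.00 × 11.99 × 6 × 20 × 4.984 = 7.17 × 10⁴.
Original = 5.19 pg/mL × 7.17 × 10⁴ = 3.72 × 10⁵ pg/mL = 372 μg/L.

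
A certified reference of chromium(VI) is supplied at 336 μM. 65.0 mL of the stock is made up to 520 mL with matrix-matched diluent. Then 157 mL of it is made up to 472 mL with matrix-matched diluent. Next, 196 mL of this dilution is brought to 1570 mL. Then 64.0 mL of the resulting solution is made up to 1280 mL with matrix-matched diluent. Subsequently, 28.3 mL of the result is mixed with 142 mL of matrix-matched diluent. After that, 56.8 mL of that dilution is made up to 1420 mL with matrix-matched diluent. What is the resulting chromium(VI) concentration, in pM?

580 pM

Overall dilution factor = 8 × 3.006 × 8.010 × 20 × 6.018 × 25 = 5.80 × 10⁵.
336 μM / 5.80 × 10⁵ = 5.80 × 10⁻⁴ μM = 580 pM.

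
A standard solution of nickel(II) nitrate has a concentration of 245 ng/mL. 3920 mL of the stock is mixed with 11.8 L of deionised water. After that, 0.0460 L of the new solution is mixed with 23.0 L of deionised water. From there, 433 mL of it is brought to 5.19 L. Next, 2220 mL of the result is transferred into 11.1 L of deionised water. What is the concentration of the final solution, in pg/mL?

Overall dilution factor = 4.010 × 501 × 11.99 × 6 = 1.44 × 10⁵.
245 ng/mL / 1.44 × 10⁵ = 1.70 × 10⁻³ ng/mL = 1.70 pg/mL.

1.70 pg/mL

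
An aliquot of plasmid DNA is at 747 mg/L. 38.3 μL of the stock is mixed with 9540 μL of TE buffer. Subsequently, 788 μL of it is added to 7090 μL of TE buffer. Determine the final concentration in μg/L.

299 μg/L

Overall dilution factor = 250.1 × 9.997 = 2500.
747 mg/L / 2500 = 0.299 mg/L = 299 μg/L.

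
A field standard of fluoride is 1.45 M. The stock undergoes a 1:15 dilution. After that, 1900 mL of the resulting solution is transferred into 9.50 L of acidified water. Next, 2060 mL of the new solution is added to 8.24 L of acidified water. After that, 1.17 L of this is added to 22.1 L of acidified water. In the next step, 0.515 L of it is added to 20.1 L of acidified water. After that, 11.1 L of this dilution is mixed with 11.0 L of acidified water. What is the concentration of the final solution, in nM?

2030 nM

Overall dilution factor = 15 × 6 × 5 × 19.89 × 40.03 × 1.991 = 7.13 × 10⁵.
1.45 M / 7.13 × 10⁵ = 2.03 × 10⁻⁶ M = 2030 nM.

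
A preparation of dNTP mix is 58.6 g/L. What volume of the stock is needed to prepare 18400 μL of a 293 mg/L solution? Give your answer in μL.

293 mg/L = 0.293 g/L.
V₁ = C₂V₂/C₁ = 0.293 × 18400 / 58.6 = 92.0 μL.

92.0 μL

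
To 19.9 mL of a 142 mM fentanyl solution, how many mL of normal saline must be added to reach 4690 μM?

4690 μM = 4.69 mM.
V₂ = C₁V₁/C₂ = 142 × 19.9 / 4.69 = 603 mL.
Diluent to add = V₂ − V₁ = 603 − 19.9 = 583 mL.

583 mL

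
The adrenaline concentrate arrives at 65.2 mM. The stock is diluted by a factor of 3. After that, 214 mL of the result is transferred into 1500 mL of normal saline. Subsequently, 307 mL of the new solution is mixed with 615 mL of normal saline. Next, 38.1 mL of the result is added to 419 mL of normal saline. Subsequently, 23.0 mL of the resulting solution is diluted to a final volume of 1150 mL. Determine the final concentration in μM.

Overall dilution factor = 3 × 8.009 × 3.003 × 12.00 × 50 = 4.33 × 10⁴.
65.2 mM / 4.33 × 10⁴ = 1.51 × 10⁻³ mM = 1.51 μM.

1.51 μM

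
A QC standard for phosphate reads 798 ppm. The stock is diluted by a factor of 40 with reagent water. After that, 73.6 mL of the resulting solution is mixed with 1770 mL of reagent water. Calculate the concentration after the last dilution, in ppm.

0.796 ppm

Overall dilution factor = 40 × 25.05 = 1002.
798 ppm / 1002 = 0.796 ppm.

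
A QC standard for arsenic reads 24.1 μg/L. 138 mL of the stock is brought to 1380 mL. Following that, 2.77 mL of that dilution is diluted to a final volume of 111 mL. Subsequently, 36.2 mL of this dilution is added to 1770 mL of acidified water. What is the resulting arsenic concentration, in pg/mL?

Overall dilution factor = 10 × 40.07 × 49.90 = 2.00 × 10⁴.
24.1 μg/L / 2.00 × 10⁴ = 1.21 × 10⁻³ μg/L = 1.21 pg/mL.

1.21 pg/mL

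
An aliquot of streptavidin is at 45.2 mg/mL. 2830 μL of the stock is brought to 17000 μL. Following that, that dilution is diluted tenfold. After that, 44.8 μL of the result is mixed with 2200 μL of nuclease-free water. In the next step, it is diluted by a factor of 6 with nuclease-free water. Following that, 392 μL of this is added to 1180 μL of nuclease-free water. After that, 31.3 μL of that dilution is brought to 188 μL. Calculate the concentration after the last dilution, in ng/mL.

104 ng/mL

Overall dilution factor = 6.007 × 10 × 50.11 × 6 × 4.010 × 6.006 = 4.35 × 10⁵.
45.2 mg/mL / 4.35 × 10⁵ = 1.04 × 10⁻⁴ mg/mL = 104 ng/mL.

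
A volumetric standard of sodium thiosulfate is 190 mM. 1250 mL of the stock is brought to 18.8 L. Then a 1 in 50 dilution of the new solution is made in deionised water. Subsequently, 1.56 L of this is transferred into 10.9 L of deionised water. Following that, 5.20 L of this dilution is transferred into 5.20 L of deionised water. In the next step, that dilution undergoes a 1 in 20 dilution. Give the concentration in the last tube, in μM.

Overall dilution factor = 15.04 × 50 × 7.987 × 2 × 20 = 2.40 × 10⁵.
190 mM / 2.40 × 10⁵ = 7.91 × 10⁻⁴ mM = 0.791 μM.

0.791 μM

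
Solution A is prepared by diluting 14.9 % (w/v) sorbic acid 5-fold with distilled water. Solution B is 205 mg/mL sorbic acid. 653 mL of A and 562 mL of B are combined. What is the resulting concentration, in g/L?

111 g/L

C_A = 14.9 % (w/v) / 5 = 2.98 % (w/v).
C_B = 205 mg/mL = 20.5 % (w/v).
C_mix = (C_A·V_A + C_B·V_B)/(V_A + V_B) = (2.98×653 + 20.5×562) / 1215 = 11.1 % (w/v) = 111 g/L.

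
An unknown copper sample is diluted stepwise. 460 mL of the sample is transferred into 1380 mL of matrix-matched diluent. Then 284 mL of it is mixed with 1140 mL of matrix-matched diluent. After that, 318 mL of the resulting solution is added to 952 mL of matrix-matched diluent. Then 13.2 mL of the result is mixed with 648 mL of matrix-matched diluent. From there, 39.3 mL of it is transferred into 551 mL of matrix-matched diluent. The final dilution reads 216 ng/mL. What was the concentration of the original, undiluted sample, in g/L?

13.0 g/L

Overall dilution factor = 4 × 5.014 × 3.994 × 50.09 × 15.02 = 6.03 × 10⁴.
Original = 216 ng/mL × 6.03 × 10⁴ = 1.30 × 10⁷ ng/mL = 13.0 g/L.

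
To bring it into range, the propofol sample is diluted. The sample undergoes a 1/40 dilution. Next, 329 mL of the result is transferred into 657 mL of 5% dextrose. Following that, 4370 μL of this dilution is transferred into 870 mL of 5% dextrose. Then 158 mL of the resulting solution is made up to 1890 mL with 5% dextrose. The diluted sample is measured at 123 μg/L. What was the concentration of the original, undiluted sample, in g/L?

Overall dilution factor = 40 × 2.997 × 200.1 × 11.96 = 2.87 × 10⁵.
Original = 123 μg/L × 2.87 × 10⁵ = 3.53 × 10⁷ μg/L = 35.3 g/L.

35.3 g/L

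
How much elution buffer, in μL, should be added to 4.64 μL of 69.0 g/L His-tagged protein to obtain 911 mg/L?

911 mg/L = 0.911 g/L.
V₂ = C₁V₁/C₂ = 69.0 × 4.64 / 0.911 = 351 μL.
Diluent to add = V₂ − V₁ = 351 − 4.64 = 347 μL.

347 μL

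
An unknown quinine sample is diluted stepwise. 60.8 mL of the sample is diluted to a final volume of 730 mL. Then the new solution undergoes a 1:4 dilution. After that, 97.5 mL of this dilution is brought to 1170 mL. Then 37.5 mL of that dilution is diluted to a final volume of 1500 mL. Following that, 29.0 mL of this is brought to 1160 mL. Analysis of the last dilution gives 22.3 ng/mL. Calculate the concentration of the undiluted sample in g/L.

Overall dilution factor = 12.01 × 4 × 12 × 40 × 40 = 9.22 × 10⁵.
Original = 22.3 ng/mL × 9.22 × 10⁵ = 2.06 × 10⁷ ng/mL = 20.6 g/L.

20.6 g/L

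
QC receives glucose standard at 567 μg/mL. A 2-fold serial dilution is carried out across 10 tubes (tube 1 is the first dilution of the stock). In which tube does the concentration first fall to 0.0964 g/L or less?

Tube n has concentration 567 μg/mL / 2ⁿ.
Need 2ⁿ ≥ 567 μg/mL / 0.0964 g/L = 5.88, so n ≥ 2.56.
First such tube: n = 3.

tube 3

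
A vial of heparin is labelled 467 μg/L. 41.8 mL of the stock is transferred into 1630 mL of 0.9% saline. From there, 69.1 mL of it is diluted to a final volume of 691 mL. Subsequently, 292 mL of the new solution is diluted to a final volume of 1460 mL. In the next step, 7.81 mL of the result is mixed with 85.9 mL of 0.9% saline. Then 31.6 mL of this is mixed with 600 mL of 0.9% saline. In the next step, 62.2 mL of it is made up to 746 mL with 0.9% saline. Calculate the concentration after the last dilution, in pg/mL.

0.0812 pg/mL

Overall dilution factor = 40.00 × 10 × 5 × 12.00 × 19.99 × 11.99 = 5.75 × 10⁶.
467 μg/L / 5.75 × 10⁶ = 8.12 × 10⁻⁵ μg/L = 0.0812 pg/mL.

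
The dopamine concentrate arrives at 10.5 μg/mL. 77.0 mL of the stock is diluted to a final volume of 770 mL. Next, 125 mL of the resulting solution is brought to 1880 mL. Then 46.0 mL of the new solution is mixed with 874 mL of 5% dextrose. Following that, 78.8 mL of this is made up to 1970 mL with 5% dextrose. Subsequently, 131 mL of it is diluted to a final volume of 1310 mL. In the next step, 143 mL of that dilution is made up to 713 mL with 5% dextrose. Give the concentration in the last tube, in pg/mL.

2.80 pg/mL

Overall dilution factor = 10 × 15.04 × 20 × 25 × 10 × 4.986 = 3.75 × 10⁶.
10.5 μg/mL / 3.75 × 10⁶ = 2.80 × 10⁻⁶ μg/mL = 2.80 pg/mL.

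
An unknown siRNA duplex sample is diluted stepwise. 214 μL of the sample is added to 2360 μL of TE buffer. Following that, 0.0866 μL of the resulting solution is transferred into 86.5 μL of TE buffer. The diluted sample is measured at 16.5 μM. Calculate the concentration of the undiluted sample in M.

0.198 M

Overall dilution factor = 12.03 × 999.8 = 1.20 × 10⁴.
Original = 16.5 μM × 1.20 × 10⁴ = 1.98 × 10⁵ μM = 0.198 M.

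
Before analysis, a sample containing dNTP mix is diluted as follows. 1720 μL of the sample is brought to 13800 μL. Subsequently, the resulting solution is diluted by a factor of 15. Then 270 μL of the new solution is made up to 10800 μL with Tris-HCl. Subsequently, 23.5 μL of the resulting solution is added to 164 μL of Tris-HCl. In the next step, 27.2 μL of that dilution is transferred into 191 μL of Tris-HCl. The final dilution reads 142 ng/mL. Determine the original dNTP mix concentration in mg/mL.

43.8 mg/mL

Overall dilution factor = 8.023 × 15 × 40 × 7.979 × 8.022 = 3.08 × 10⁵.
Original = 142 ng/mL × 3.08 × 10⁵ = 4.38 × 10⁷ ng/mL = 43.8 mg/mL.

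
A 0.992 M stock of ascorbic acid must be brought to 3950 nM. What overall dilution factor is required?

2.51 × 10⁵

Factor = C₀/C_target = 0.992 M / 3950 nM = 2.51 × 10⁵.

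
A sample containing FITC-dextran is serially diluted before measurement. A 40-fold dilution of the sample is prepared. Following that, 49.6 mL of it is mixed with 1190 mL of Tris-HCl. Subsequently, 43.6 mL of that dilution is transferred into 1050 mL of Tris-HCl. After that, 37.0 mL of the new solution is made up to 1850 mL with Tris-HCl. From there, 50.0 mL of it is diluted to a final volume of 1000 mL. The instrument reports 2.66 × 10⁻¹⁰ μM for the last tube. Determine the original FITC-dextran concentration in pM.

6670 pM

Overall dilution factor = 40 × 24.99 × 25.08 × 50 × 20 = 2.51 × 10⁷.
Original = 2.66 × 10⁻¹⁰ μM × 2.51 × 10⁷ = 6.67 × 10⁻³ μM = 6670 pM.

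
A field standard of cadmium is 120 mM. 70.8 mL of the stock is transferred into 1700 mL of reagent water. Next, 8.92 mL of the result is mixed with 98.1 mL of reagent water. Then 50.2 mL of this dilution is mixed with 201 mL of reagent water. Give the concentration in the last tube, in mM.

0.0799 mM

Overall dilution factor = 25.01 × 12.00 × 5.004 = 1502.
120 mM / 1502 = 0.0799 mM.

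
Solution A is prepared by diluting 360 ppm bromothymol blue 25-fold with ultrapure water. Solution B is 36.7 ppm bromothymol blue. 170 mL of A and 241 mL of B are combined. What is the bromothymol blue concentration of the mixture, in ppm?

C_A = 360 ppm / 25 = 14.4 ppm.
C_mix = (C_A·V_A + C_B·V_B)/(V_A + V_B) = (14.4×170 + 36.7×241) / 411.0 = 27.5 ppm.

27.5 ppm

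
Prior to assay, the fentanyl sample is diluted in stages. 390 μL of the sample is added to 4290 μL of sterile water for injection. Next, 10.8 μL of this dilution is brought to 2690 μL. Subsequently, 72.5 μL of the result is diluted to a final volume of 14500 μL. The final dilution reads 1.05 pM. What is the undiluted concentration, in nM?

628 nM

Overall dilution factor = 12 × 249.1 × 200 = 5.98 × 10⁵.
Original = 1.05 pM × 5.98 × 10⁵ = 6.28 × 10⁵ pM = 628 nM.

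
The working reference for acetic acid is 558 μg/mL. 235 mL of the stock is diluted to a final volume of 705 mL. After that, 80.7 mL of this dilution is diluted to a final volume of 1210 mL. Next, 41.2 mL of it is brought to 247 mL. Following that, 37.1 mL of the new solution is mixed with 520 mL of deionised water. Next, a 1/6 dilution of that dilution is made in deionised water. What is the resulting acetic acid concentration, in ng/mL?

23.0 ng/mL

Overall dilution factor = 3 × 14.99 × 5.995 × 15.02 × 6 = 2.43 × 10⁴.
558 μg/mL / 2.43 × 10⁴ = 0.0230 μg/mL = 23.0 ng/mL.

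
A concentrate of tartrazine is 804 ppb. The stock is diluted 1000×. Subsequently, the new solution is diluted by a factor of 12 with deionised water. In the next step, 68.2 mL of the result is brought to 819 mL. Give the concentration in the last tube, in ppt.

5.58 ppt

Overall dilution factor = 1000 × 12 × 12.01 = 1.44 × 10⁵.
804 ppb / 1.44 × 10⁵ = 5.58 × 10⁻³ ppb = 5.58 ppt.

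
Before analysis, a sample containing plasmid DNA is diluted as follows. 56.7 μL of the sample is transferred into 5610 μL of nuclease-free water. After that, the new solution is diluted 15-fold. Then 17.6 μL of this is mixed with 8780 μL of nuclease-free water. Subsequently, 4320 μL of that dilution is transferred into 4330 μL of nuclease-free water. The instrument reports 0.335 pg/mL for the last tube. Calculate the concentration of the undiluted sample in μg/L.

Overall dilution factor = 99.94 × 15 × 499.9 × 2.002 = 1.50 × 10⁶.
Original = 0.335 pg/mL × 1.50 × 10⁶ = 5.03 × 10⁵ pg/mL = 503 μg/L.

503 μg/L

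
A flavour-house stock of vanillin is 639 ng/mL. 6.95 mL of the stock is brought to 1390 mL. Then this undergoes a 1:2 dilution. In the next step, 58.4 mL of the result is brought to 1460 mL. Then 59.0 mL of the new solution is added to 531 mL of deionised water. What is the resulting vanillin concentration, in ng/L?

6.39 ng/L

Overall dilution factor = 200 × 2 × 25 × 10 = 1.00 × 10⁵.
639 ng/mL / 1.00 × 10⁵ = 6.39 × 10⁻³ ng/mL = 6.39 ng/L.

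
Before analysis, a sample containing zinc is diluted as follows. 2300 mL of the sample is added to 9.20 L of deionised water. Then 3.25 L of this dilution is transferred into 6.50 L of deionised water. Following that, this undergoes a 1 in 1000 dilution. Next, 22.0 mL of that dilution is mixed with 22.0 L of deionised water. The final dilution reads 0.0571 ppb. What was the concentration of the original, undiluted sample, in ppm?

Overall dilution factor = 5 × 3 × 1000 × 1001 = 1.50 × 10⁷.
Original = 0.0571 ppb × 1.50 × 10⁷ = 8.57 × 10⁵ ppb = 857 ppm.

857 ppm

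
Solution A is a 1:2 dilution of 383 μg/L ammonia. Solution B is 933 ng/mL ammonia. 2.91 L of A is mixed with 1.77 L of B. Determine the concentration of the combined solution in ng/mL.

472 ng/mL

C_A = 383 μg/L / 2 = 192 μg/L.
C_B = 933 ng/mL = 933 μg/L.
C_mix = (C_A·V_A + C_B·V_B)/(V_A + V_B) = (192×2.91 + 933×1.77) / 4.680 = 472 μg/L = 472 ng/mL.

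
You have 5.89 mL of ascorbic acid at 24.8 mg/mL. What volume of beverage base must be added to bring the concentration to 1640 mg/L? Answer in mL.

83.2 mL

1640 mg/L = 1.64 mg/mL.
V₂ = C₁V₁/C₂ = 24.8 × 5.89 / 1.64 = 89.1 mL.
Diluent to add = V₂ − V₁ = 89.1 − 5.89 = 83.2 mL.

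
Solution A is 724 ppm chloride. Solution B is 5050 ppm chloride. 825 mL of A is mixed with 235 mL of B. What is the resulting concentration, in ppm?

C_mix = (C_A·V_A + C_B·V_B)/(V_A + V_B) = (724×825 + 5050×235) / 1060 = 1683 ppm.

1680 ppm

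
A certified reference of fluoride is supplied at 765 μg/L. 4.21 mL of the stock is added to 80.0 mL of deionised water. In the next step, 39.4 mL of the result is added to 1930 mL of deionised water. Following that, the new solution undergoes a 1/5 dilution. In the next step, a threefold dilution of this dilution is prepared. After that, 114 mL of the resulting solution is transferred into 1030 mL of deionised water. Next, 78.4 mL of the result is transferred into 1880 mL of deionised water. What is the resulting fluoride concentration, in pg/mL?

0.203 pg/mL

Overall dilution factor = 20.00 × 49.98 × 5 × 3 × 10.04 × 24.98 = 3.76 × 10⁶.
765 μg/L / 3.76 × 10⁶ = 2.03 × 10⁻⁴ μg/L = 0.203 pg/mL.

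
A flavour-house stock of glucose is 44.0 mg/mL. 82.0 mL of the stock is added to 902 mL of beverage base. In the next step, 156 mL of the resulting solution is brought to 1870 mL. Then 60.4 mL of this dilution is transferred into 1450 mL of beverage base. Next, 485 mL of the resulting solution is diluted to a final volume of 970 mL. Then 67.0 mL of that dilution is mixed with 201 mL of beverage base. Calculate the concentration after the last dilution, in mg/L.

1.53 mg/L

Overall dilution factor = 12 × 11.99 × 25.01 × 2 × 4 = 2.88 × 10⁴.
44.0 mg/mL / 2.88 × 10⁴ = 1.53 × 10⁻³ mg/mL = 1.53 mg/L.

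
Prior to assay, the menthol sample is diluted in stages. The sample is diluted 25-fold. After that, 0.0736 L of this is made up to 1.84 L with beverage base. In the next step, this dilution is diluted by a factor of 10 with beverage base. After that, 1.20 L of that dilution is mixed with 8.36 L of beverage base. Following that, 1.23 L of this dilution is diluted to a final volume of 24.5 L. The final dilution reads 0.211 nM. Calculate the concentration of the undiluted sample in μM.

209 μM

Overall dilution factor = 25 × 25 × 10 × 7.967 × 19.92 = 9.92 × 10⁵.
Original = 0.211 nM × 9.92 × 10⁵ = 2.09 × 10⁵ nM = 209 μM.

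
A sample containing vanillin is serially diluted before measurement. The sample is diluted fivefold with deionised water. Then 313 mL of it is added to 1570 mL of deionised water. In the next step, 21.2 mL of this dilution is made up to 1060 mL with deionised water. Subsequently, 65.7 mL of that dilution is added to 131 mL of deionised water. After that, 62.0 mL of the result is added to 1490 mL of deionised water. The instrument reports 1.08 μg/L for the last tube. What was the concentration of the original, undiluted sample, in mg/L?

122 mg/L

Overall dilution factor = 5 × 6.016 × 50 × 2.994 × 25.03 = 1.13 × 10⁵.
Original = 1.08 μg/L × 1.13 × 10⁵ = 1.22 × 10⁵ μg/L = 122 mg/L.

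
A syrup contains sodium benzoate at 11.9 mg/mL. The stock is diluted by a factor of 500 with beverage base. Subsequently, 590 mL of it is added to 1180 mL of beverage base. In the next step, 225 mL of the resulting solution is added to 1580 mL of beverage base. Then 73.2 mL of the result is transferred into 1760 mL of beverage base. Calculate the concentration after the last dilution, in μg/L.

Overall dilution factor = 500 × 3 × 8.022 × 25.04 = 3.01 × 10⁵.
11.9 mg/mL / 3.01 × 10⁵ = 3.95 × 10⁻⁵ mg/mL = 39.5 μg/L.

39.5 μg/L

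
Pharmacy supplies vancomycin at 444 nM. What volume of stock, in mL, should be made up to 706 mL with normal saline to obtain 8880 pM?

8880 pM = 8.88 nM.
V₁ = C₂V₂/C₁ = 8.88 × 706 / 444 = 14.1 mL.

14.1 mL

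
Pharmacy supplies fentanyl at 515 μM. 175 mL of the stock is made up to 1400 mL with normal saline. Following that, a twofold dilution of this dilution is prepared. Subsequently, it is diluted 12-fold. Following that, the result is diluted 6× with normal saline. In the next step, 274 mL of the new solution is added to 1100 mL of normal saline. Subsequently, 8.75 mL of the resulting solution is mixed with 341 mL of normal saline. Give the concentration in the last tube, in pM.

Overall dilution factor = 8 × 2 × 12 × 6 × 5.015 × 39.97 = 2.31 × 10⁵.
515 μM / 2.31 × 10⁵ = 2.23 × 10⁻³ μM = 2230 pM.

2230 pM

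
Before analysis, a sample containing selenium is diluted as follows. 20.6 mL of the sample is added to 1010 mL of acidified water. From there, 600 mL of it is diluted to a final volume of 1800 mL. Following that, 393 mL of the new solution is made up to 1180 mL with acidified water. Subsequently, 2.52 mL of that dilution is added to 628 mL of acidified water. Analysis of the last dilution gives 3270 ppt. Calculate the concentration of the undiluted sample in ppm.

Overall dilution factor = 50.03 × 3 × 3.003 × 250.2 = 1.13 × 10⁵.
Original = 3270 ppt × 1.13 × 10⁵ = 3.69 × 10⁸ ppt = 369 ppm.

369 ppm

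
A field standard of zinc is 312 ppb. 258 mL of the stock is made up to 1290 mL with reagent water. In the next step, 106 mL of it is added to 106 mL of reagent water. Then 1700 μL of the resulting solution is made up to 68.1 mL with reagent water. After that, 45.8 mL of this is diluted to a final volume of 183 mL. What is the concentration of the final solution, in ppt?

195 ppt

Overall dilution factor = 5 × 2 × 40.06 × 3.996 = 1601.
312 ppb / 1601 = 0.195 ppb = 195 ppt.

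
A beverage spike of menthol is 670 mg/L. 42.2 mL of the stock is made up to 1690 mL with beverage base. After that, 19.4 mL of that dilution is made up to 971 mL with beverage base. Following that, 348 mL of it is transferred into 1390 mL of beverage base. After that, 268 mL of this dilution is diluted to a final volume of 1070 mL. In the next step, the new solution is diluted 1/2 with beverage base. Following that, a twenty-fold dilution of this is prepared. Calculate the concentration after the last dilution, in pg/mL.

419 pg/mL

Overall dilution factor = 40.05 × 50.05 × 4.994 × 3.993 × 2 × 20 = 1.60 × 10⁶.
670 mg/L / 1.60 × 10⁶ = 4.19 × 10⁻⁴ mg/L = 419 pg/mL.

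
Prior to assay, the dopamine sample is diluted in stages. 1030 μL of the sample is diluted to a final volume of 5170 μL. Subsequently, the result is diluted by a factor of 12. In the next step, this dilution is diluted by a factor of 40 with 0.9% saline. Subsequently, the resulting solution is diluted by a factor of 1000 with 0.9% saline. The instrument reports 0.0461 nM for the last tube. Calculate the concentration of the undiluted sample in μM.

111 μM

Overall dilution factor = 5.019 × 12 × 40 × 1000 = 2.41 × 10⁶.
Original = 0.0461 nM × 2.41 × 10⁶ = 1.11 × 10⁵ nM = 111 μM.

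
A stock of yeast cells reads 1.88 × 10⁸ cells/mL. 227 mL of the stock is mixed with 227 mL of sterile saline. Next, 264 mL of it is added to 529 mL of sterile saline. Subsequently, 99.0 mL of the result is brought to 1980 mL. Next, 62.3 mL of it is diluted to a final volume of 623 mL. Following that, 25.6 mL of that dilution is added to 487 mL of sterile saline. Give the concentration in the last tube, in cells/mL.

7810 cells/mL

Overall dilution factor = 2 × 3.004 × 20 × 10 × 20.02 = 2.41 × 10⁴.
1.88 × 10⁸ cells/mL / 2.41 × 10⁴ = 7810 cells/mL.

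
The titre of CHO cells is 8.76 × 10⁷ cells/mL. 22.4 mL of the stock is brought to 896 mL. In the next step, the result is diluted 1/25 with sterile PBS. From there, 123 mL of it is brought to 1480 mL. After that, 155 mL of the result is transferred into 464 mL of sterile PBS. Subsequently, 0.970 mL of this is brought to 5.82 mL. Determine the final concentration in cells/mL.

Overall dilution factor = 40 × 25 × 12.03 × 3.994 × 6 = 2.88 × 10⁵.
8.76 × 10⁷ cells/mL / 2.88 × 10⁵ = 304 cells/mL.

304 cells/mL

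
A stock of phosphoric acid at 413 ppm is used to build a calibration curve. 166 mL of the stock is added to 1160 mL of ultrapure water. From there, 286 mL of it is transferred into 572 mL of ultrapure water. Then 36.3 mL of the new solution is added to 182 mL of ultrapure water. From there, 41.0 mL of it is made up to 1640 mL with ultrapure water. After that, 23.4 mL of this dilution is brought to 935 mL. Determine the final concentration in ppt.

Overall dilution factor = 7.988 × 3 × 6.014 × 40 × 39.96 = 2.30 × 10⁵.
413 ppm / 2.30 × 10⁵ = 1.79 × 10⁻³ ppm = 1790 ppt.

1790 ppt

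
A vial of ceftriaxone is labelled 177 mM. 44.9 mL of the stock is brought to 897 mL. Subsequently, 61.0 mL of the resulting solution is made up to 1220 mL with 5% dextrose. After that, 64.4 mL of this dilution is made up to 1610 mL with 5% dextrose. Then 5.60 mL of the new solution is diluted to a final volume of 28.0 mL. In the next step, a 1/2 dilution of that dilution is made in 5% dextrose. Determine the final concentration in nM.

Overall dilution factor = 19.98 × 20 × 25 × 5 × 2 = 9.99 × 10⁴.
177 mM / 9.99 × 10⁴ = 1.77 × 10⁻³ mM = 1770 nM.

1770 nM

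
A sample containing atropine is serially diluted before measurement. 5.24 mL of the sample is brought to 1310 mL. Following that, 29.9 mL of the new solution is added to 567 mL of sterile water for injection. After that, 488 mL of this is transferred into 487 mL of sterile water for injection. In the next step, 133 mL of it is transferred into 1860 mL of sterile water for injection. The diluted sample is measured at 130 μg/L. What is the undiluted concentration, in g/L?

19.4 g/L

Overall dilution factor = 250 × 19.96 × 1.998 × 14.98 = 1.49 × 10⁵.
Original = 130 μg/L × 1.49 × 10⁵ = 1.94 × 10⁷ μg/L = 19.4 g/L.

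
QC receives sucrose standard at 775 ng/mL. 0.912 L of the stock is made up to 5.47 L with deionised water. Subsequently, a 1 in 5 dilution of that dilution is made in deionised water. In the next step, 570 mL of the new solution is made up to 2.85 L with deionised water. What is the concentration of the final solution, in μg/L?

5.17 μg/L

Overall dilution factor = 5.998 × 5 × 5 = 150.
775 ng/mL / 150 = 5.17 ng/mL = 5.17 μg/L.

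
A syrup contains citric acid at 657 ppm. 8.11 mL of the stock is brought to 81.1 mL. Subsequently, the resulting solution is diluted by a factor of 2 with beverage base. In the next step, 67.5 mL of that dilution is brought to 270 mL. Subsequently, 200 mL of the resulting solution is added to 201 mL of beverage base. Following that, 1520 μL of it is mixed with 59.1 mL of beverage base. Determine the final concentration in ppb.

103 ppb

Overall dilution factor = 10 × 2 × 4 × 2.005 × 39.88 = 6397.
657 ppm / 6397 = 0.103 ppm = 103 ppb.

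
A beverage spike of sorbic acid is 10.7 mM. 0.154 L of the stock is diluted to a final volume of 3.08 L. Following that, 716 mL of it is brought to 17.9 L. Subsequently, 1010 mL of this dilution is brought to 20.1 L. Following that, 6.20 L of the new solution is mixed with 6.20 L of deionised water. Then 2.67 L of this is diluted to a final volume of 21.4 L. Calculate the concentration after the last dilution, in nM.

67.1 nM

Overall dilution factor = 20 × 25 × 19.90 × 2 × 8.015 = 1.60 × 10⁵.
10.7 mM / 1.60 × 10⁵ = 6.71 × 10⁻⁵ mM = 67.1 nM.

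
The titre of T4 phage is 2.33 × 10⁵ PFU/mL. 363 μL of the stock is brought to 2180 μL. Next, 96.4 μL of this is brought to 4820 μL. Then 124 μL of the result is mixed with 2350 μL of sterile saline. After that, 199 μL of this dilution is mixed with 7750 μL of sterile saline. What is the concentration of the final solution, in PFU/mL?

Overall dilution factor = 6.006 × 50 × 19.95 × 39.94 = 2.39 × 10⁵.
2.33 × 10⁵ PFU/mL / 2.39 × 10⁵ = 0.974 PFU/mL.

0.974 PFU/mL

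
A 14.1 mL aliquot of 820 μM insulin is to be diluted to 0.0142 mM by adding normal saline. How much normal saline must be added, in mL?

800 mL

0.0142 mM = 14.2 μM.
V₂ = C₁V₁/C₂ = 820 × 14.1 / 14.2 = 814 mL.
Diluent to add = V₂ − V₁ = 814 − 14.1 = 800 mL.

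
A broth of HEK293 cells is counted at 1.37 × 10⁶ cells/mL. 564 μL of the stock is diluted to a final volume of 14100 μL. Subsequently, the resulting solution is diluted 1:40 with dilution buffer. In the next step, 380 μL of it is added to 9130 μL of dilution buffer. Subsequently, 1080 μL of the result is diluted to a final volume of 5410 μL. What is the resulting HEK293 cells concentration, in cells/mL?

Overall dilution factor = 25 × 40 × 25.03 × 5.009 = 1.25 × 10⁵.
1.37 × 10⁶ cells/mL / 1.25 × 10⁵ = 10.9 cells/mL.

10.9 cells/mL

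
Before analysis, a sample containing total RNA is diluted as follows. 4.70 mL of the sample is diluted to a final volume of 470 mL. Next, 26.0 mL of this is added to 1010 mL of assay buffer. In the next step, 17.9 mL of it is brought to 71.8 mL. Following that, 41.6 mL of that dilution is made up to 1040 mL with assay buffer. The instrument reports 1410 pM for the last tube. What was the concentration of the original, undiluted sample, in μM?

563 μM

Overall dilution factor = 100 × 39.85 × 4.011 × 25 = 4.00 × 10⁵.
Original = 1410 pM × 4.00 × 10⁵ = 5.63 × 10⁸ pM = 563 μM.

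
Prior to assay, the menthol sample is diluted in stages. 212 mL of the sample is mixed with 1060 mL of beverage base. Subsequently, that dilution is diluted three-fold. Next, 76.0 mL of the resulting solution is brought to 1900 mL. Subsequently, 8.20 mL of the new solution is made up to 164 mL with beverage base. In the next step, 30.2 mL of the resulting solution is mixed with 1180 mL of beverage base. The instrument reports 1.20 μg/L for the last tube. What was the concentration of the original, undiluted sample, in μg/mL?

Overall dilution factor = 6 × 3 × 25 × 20 × 40.07 = 3.61 × 10⁵.
Original = 1.20 μg/L × 3.61 × 10⁵ = 4.33 × 10⁵ μg/L = 433 μg/mL.

433 μg/mL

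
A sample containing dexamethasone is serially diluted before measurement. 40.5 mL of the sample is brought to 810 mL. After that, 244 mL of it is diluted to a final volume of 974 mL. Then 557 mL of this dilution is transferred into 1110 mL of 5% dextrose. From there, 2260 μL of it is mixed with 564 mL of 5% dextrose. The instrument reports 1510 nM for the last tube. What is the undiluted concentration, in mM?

Overall dilution factor = 20 × 3.992 × 2.993 × 250.6 = 5.99 × 10⁴.
Original = 1510 nM × 5.99 × 10⁴ = 9.04 × 10⁷ nM = 90.4 mM.

90.4 mM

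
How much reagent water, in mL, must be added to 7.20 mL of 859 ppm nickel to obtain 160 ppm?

V₂ = C₁V₁/C₂ = 859 × 7.20 / 160 = 38.7 mL.
Diluent to add = V₂ − V₁ = 38.7 − 7.20 = 31.5 mL.

31.5 mL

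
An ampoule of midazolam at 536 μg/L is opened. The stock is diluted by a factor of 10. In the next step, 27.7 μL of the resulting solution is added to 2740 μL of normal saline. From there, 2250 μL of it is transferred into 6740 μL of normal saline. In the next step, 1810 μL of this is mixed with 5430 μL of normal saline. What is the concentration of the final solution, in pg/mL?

Overall dilution factor = 10 × 99.92 × 3.996 × 4 = 1.60 × 10⁴.
536 μg/L / 1.60 × 10⁴ = 0.0336 μg/L = 33.6 pg/mL.

33.6 pg/mL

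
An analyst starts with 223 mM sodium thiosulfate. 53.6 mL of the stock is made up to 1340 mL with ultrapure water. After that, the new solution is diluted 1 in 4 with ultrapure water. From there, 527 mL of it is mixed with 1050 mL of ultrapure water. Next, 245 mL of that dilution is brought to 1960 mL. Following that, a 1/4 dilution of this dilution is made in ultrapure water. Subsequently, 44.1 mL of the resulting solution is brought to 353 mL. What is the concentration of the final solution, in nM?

2910 nM

Overall dilution factor = 25 × 4 × 2.992 × 8 × 4 × 8.005 = 7.66 × 10⁴.
223 mM / 7.66 × 10⁴ = 2.91 × 10⁻³ mM = 2910 nM.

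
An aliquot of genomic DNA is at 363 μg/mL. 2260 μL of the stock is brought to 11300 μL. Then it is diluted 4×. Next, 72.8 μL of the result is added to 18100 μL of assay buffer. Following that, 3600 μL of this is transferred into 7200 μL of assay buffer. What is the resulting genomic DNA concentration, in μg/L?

Overall dilution factor = 5 × 4 × 249.6 × 3 = 1.50 × 10⁴.
363 μg/mL / 1.50 × 10⁴ = 0.0242 μg/mL = 24.2 μg/L.

24.2 μg/L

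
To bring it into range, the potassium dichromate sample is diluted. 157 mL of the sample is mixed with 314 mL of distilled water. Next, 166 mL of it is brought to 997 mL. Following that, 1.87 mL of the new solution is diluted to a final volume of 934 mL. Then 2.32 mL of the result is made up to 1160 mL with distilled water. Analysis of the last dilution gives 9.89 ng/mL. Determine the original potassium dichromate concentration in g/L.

Overall dilution factor = 3 × 6.006 × 499.5 × 500 = 4.50 × 10⁶.
Original = 9.89 ng/mL × 4.50 × 10⁶ = 4.45 × 10⁷ ng/mL = 44.5 g/L.

44.5 g/L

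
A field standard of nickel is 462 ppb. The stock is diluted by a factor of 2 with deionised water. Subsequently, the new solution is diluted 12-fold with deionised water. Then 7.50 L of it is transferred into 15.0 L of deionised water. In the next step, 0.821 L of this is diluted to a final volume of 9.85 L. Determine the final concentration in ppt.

Overall dilution factor = 2 × 12 × 3 × 12.00 = 864.
462 ppb / 864 = 0.535 ppb = 535 ppt.

535 ppt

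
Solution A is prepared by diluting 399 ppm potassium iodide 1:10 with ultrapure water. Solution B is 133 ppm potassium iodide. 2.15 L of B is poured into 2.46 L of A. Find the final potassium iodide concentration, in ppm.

83.3 ppm

C_A = 399 ppm / 10 = 39.9 ppm.
C_mix = (C_A·V_A + C_B·V_B)/(V_A + V_B) = (39.9×2.46 + 133×2.15) / 4.610 = 83.3 ppm.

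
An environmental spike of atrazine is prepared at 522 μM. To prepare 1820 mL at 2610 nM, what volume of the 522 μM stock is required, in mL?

9.10 mL

2610 nM = 2.61 μM.
V₁ = C₂V₂/C₁ = 2.61 × 1820 / 522 = 9.10 mL.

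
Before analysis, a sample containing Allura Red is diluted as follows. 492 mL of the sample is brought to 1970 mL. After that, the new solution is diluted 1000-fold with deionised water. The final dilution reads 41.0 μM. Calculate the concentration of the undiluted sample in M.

Overall dilution factor = 4.004 × 1000 = 4004.
Original = 41.0 μM × 4004 = 1.64 × 10⁵ μM = 0.164 M.

0.164 M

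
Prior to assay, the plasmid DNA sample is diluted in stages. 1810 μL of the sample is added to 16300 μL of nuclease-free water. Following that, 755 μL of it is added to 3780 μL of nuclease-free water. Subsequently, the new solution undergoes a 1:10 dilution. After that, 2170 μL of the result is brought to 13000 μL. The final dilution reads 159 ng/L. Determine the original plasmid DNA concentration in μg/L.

572 μg/L

Overall dilution factor = 10.01 × 6.007 × 10 × 5.991 = 3600.
Original = 159 ng/L × 3600 = 5.72 × 10⁵ ng/L = 572 μg/L.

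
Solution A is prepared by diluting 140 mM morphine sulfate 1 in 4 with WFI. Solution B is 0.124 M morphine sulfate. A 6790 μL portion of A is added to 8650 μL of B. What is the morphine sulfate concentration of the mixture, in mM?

84.9 mM

C_A = 140 mM / 4 = 35.0 mM.
C_B = 0.124 M = 124 mM.
C_mix = (C_A·V_A + C_B·V_B)/(V_A + V_B) = (35.0×6790 + 124×8650) / 15440 = 84.9 mM.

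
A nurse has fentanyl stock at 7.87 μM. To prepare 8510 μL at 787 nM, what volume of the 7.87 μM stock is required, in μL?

787 nM = 0.787 μM.
V₁ = C₂V₂/C₁ = 0.787 × 8510 / 7.87 = 851 μL.

851 μL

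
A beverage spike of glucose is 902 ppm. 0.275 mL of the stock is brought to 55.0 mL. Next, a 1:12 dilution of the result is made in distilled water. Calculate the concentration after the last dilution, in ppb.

376 ppb

Overall dilution factor = 200 × 12 = 2400.
902 ppm / 2400 = 0.376 ppm = 376 ppb.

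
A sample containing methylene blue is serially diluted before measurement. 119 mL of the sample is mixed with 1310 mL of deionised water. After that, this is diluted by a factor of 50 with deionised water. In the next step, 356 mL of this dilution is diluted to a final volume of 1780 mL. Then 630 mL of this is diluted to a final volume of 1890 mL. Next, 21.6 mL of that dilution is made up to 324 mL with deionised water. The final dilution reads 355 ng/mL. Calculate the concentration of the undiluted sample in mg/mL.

48.0 mg/mL

Overall dilution factor = 12.01 × 50 × 5 × 3 × 15 = 1.35 × 10⁵.
Original = 355 ng/mL × 1.35 × 10⁵ = 4.80 × 10⁷ ng/mL = 48.0 mg/mL.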